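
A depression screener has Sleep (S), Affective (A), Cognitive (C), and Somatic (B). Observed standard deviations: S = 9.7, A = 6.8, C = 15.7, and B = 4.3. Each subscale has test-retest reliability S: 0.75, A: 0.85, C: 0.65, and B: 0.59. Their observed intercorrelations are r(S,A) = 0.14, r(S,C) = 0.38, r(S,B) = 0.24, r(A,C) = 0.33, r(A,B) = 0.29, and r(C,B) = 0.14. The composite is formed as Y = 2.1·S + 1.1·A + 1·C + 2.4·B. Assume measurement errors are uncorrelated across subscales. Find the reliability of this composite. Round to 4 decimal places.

Var(Y) = 2.1²·9.7² + 1.1²·6.8² + 15.7² + 2.4²·4.3² + 2·[2.31·9.7·6.8·0.14 + 2.1·9.7·15.7·0.38 + 5.04·9.7·4.3·0.24 + 1.1·6.8·15.7·0.33 + 2.64·6.8·4.3·0.29 + 2.4·15.7·4.3·0.14] = 823.88 + 554.269 = 1378.15.
With uncorrelated errors the cross-covariances are all true-score covariance, so they carry over unchanged; only the diagonal terms shrink to ρᵢσᵢ².
True-score variance = [2.1²·9.7²·0.75 + 1.1²·6.8²·0.85 + 15.7²·0.65 + 2.4²·4.3²·0.59] + 554.269 = 581.815 + 554.269 = 1136.08.
Reliability = 1136.08 / 1378.15 = 0.8244.

0.8244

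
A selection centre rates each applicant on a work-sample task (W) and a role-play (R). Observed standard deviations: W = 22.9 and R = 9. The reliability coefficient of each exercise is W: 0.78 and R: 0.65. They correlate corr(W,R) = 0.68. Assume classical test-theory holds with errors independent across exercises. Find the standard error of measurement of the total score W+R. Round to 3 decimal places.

Var(total) = 605.41 + 280.296 = 885.706.
True-score variance = 461.69 + 280.296 = 741.986, so reliability = 0.8377.
Error variance = 885.706 − 741.986 = 143.72; SEM = √143.72 = 11.988.

11.988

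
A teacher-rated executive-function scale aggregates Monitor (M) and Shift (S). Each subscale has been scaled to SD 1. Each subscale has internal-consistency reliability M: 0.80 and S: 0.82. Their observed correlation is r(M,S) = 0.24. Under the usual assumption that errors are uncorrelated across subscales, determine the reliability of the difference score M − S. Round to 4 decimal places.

0.7500

Var(M−S) = 1 + 1 − 2·0.24 = 2 − 0.48 = 1.52.
Because errors are independent across components, Cov(Tᵢ,Tⱼ) = Cov(Xᵢ,Xⱼ); the off-diagonal part of the true-score variance is the same as above.
True-score variance = [0.80 + 0.82] − 0.48 = 1.62 − 0.48 = 1.14.
Reliability = 1.14 / 1.52 = 0.7500.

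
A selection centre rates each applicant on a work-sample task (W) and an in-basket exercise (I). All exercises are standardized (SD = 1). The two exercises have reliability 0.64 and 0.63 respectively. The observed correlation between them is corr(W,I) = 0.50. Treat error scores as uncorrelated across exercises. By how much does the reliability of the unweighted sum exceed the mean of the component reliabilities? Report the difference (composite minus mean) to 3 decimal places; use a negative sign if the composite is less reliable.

0.122

Var(sum) = 2 + 1 = 3; true-score variance = 1.27 + 1 = 2.27; composite reliability = 0.7567.
Mean component reliability = 0.6350.
Difference = 0.7567 − 0.6350 = 0.122.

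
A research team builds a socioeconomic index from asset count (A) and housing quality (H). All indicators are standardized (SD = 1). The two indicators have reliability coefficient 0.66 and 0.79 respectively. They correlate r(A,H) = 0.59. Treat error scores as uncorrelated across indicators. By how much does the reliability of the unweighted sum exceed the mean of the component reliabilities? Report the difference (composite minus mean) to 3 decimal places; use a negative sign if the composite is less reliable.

Var(sum) = 2 + 1.18 = 3.18; true-score variance = 1.45 + 1.18 = 2.63; composite reliability = 0.8270.
Mean component reliability = 0.7250.
Difference = 0.8270 − 0.7250 = 0.102.

0.102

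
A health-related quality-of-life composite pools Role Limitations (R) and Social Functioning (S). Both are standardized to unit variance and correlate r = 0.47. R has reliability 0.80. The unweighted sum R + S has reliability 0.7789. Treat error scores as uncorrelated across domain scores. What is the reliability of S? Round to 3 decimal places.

Var(R+S) = 2 + 2·0.47 = 2.940.
True-score variance = ρ_R + ρ_S + 2·0.47, so 0.7789 = (0.80 + ρ_S + 0.94) / 2.940.
ρ_S = 0.7789·2.940 − 0.80 − 0.94 = 0.550.

0.550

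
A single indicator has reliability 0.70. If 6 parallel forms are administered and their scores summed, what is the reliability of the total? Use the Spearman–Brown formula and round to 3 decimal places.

ρ_k = kρ / (1 + (k−1)ρ) = 6·0.70 / (1 + 5·0.70) = 4.200 / 4.500 = 0.933.

0.933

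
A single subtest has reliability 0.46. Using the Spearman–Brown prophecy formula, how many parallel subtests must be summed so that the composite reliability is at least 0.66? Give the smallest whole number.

3

k ≥ ρ*(1−ρ₁)/(ρ₁(1−ρ*)) = 0.66·0.54 / (0.46·0.34) = 2.279.
Smallest integer k = 3.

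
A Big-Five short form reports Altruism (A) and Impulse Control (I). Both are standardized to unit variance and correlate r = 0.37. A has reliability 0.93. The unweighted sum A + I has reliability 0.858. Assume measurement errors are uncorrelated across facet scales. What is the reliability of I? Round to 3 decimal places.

Var(A+I) = 2 + 2·0.37 = 2.740.
True-score variance = ρ_A + ρ_I + 2·0.37, so 0.858 = (0.93 + ρ_I + 0.74) / 2.740.
ρ_I = 0.858·2.740 − 0.93 − 0.74 = 0.681.

0.681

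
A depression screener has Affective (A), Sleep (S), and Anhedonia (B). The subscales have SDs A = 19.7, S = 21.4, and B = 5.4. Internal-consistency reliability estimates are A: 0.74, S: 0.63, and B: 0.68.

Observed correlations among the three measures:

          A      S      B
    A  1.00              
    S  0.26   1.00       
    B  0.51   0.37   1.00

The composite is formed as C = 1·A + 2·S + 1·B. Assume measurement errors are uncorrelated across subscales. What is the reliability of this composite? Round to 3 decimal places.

Var(C) = 19.7² + 2²·21.4² + 5.4² + 2·[2·19.7·21.4·0.26 + 19.7·5.4·0.51 + 2·21.4·5.4·0.37] = 2249.09 + 717.98 = 2967.07.
With uncorrelated errors the cross-covariances are all true-score covariance, so they carry over unchanged; only the diagonal terms shrink to ρᵢσᵢ².
True-score variance = [19.7²·0.74 + 2²·21.4²·0.63 + 5.4²·0.68] + 717.98 = 1461.07 + 717.98 = 2179.05.
Reliability = 2179.05 / 2967.07 = 0.734.

0.734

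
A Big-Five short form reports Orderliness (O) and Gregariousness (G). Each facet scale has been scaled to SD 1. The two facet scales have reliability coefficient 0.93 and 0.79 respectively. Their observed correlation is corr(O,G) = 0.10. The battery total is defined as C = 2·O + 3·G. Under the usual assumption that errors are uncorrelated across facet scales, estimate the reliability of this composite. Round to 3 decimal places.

Var(C) = 2² + 3² + 2·[6·0.10] = 13 + 1.2 = 14.2.
Because errors are independent across components, Cov(Tᵢ,Tⱼ) = Cov(Xᵢ,Xⱼ); the off-diagonal part of the true-score variance is the same as above.
True-score variance = [2²·0.93 + 3²·0.79] + 1.2 = 10.83 + 1.2 = 12.03.
Reliability = 12.03 / 14.2 = 0.847.

0.847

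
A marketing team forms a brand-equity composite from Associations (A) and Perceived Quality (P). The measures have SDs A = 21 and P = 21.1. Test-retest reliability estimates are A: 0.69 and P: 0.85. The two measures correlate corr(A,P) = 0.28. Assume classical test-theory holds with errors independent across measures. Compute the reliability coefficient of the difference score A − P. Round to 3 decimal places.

Var(A−P) = 21² + 21.1² − 2·21·21.1·0.28 = 886.21 − 248.136 = 638.074.
With uncorrelated errors the cross-covariances are all true-score covariance, so they carry over unchanged; only the diagonal terms shrink to ρᵢσᵢ².
True-score variance = [21²·0.69 + 21.1²·0.85] − 248.136 = 682.718 − 248.136 = 434.582.
Reliability = 434.582 / 638.074 = 0.681.

0.681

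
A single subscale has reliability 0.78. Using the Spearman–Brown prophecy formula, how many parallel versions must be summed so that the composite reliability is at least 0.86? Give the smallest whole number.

2

k ≥ ρ*(1−ρ₁)/(ρ₁(1−ρ*)) = 0.86·0.22 / (0.78·0.14) = 1.733.
Smallest integer k = 2.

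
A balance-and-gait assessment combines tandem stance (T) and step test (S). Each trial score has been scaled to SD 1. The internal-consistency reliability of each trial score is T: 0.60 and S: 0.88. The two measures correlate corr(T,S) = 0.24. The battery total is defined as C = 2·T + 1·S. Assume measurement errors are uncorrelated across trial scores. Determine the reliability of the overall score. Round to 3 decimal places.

Var(C) = 2² + 1 + 2·[2·0.24] = 5 + 0.96 = 5.96.
With uncorrelated errors the cross-covariances are all true-score covariance, so they carry over unchanged; only the diagonal terms shrink to ρᵢσᵢ².
True-score variance = [2²·0.60 + 0.88] + 0.96 = 3.28 + 0.96 = 4.24.
Reliability = 4.24 / 5.96 = 0.711.

0.711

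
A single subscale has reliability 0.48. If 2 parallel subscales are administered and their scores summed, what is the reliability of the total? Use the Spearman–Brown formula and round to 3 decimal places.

0.649

ρ_k = kρ / (1 + (k−1)ρ) = 2·0.48 / (1 + 1·0.48) = 0.960 / 1.480 = 0.649.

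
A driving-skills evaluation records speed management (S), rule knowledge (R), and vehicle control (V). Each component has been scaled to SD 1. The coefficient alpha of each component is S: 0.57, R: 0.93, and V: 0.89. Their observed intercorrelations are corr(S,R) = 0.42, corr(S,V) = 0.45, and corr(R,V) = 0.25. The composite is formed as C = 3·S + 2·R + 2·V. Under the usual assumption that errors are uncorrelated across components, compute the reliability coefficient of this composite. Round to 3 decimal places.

Var(C) = 3² + 2² + 2² + 2·[6·0.42 + 6·0.45 + 4·0.25] = 17 + 12.44 = 29.44.
With uncorrelated errors the cross-covariances are all true-score covariance, so they carry over unchanged; only the diagonal terms shrink to ρᵢσᵢ².
True-score variance = [3²·0.57 + 2²·0.93 + 2²·0.89] + 12.44 = 12.41 + 12.44 = 24.85.
Reliability = 24.85 / 29.44 = 0.844.

0.844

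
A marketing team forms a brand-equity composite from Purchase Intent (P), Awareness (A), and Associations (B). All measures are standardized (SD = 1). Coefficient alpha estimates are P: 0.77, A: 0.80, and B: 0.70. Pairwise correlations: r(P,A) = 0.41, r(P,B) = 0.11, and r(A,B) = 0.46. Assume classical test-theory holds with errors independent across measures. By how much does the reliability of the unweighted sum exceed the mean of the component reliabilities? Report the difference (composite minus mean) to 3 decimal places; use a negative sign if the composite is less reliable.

0.096

Var(sum) = 3 + 1.96 = 4.96; true-score variance = 2.27 + 1.96 = 4.23; composite reliability = 0.8528.
Mean component reliability = 0.7567.
Difference = 0.8528 − 0.7567 = 0.096.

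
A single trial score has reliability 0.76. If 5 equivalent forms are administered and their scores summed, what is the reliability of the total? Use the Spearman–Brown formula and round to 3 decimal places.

0.941

ρ_k = kρ / (1 + (k−1)ρ) = 5·0.76 / (1 + 4·0.76) = 3.800 / 4.040 = 0.941.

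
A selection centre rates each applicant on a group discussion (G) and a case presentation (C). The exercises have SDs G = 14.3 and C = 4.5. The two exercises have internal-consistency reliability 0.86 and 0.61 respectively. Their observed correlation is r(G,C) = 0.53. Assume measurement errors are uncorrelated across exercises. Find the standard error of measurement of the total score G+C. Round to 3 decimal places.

Var(total) = 224.74 + 68.211 = 292.951.
True-score variance = 188.214 + 68.211 = 256.425, so reliability = 0.8753.
Error variance = 292.951 − 256.425 = 36.5261; SEM = √36.5261 = 6.044.

6.044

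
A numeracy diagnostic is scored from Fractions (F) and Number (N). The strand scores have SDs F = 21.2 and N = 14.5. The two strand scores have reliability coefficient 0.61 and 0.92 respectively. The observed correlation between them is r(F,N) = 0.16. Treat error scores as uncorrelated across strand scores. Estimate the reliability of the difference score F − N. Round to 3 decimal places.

0.658

Var(F−N) = 21.2² + 14.5² − 2·21.2·14.5·0.16 = 659.69 − 98.368 = 561.322.
Under uncorrelated errors the observed covariances equal the true-score covariances, so only the own-variance terms attenuate.
True-score variance = [21.2²·0.61 + 14.5²·0.92] − 98.368 = 467.588 − 98.368 = 369.22.
Reliability = 369.22 / 561.322 = 0.658.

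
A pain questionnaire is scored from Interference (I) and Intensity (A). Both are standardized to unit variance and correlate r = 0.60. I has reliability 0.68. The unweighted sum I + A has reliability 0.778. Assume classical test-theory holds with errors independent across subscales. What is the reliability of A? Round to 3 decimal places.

0.610

Var(I+A) = 2 + 2·0.60 = 3.200.
True-score variance = ρ_I + ρ_A + 2·0.60, so 0.778 = (0.68 + ρ_A + 1.20) / 3.200.
ρ_A = 0.778·3.200 − 0.68 − 1.20 = 0.610.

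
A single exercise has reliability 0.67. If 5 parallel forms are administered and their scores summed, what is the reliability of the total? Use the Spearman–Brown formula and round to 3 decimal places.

ρ_k = kρ / (1 + (k−1)ρ) = 5·0.67 / (1 + 4·0.67) = 3.350 / 3.680 = 0.910.

0.910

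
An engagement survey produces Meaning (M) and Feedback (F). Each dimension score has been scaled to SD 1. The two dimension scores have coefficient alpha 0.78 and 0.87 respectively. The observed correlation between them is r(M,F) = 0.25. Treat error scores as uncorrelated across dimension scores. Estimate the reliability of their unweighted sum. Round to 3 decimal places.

0.860

Var(M+F) = 2 + 2·[0.25] = 2 + 0.5 = 2.5.
With uncorrelated errors the cross-covariances are all true-score covariance, so they carry over unchanged; only the diagonal terms shrink to ρᵢσᵢ².
True-score variance = [0.78 + 0.87] + 0.5 = 1.65 + 0.5 = 2.15.
Reliability = 2.15 / 2.5 = 0.860.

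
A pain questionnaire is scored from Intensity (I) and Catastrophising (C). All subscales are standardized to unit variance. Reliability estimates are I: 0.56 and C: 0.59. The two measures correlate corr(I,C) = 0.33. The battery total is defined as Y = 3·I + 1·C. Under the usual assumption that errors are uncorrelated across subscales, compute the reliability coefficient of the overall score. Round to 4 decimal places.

Var(Y) = 3² + 1 + 2·[3·0.33] = 10 + 1.98 = 11.98.
With uncorrelated errors the cross-covariances are all true-score covariance, so they carry over unchanged; only the diagonal terms shrink to ρᵢσᵢ².
True-score variance = [3²·0.56 + 0.59] + 1.98 = 5.63 + 1.98 = 7.61.
Reliability = 7.61 / 11.98 = 0.6352.

0.6352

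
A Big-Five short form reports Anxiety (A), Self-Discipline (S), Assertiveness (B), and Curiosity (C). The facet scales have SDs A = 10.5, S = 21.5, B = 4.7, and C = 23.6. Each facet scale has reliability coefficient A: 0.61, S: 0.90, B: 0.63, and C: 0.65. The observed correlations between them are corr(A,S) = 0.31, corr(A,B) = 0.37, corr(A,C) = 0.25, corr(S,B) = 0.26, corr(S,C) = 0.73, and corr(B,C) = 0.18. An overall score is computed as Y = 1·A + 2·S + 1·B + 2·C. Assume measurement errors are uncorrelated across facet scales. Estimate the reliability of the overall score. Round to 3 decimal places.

Var(Y) = 10.5² + 2²·21.5² + 4.7² + 2²·23.6² + 2·[2·10.5·21.5·0.31 + 10.5·4.7·0.37 + 2·10.5·23.6·0.25 + 2·21.5·4.7·0.26 + 4·21.5·23.6·0.73 + 2·4.7·23.6·0.18] = 4209.18 + 3712.42 = 7921.6.
Because errors are independent across components, Cov(Tᵢ,Tⱼ) = Cov(Xᵢ,Xⱼ); the off-diagonal part of the true-score variance is the same as above.
True-score variance = [10.5²·0.61 + 2²·21.5²·0.90 + 4.7²·0.63 + 2²·23.6²·0.65] + 3712.42 = 3193.37 + 3712.42 = 6905.78.
Reliability = 6905.78 / 7921.6 = 0.872.

0.872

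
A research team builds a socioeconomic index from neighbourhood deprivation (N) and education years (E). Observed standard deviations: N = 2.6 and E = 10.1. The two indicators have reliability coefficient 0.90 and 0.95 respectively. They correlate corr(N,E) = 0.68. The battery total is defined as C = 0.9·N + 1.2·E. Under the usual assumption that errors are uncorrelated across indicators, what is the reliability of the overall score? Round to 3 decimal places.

Var(C) = 0.9²·2.6² + 1.2²·10.1² + 2·[1.08·2.6·10.1·0.68] = 152.37 + 38.5707 = 190.941.
Under uncorrelated errors the observed covariances equal the true-score covariances, so only the own-variance terms attenuate.
True-score variance = [0.9²·2.6²·0.90 + 1.2²·10.1²·0.95] + 38.5707 = 144.478 + 38.5707 = 183.048.
Reliability = 183.048 / 190.941 = 0.959.

0.959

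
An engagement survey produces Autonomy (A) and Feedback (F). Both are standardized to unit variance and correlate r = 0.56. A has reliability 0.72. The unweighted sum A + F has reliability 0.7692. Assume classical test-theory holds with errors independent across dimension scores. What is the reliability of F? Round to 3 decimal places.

Var(A+F) = 2 + 2·0.56 = 3.120.
True-score variance = ρ_A + ρ_F + 2·0.56, so 0.7692 = (0.72 + ρ_F + 1.12) / 3.120.
ρ_F = 0.7692·3.120 − 0.72 − 1.12 = 0.560.

0.560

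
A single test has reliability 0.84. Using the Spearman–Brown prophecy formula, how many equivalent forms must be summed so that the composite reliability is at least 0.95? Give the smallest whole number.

k ≥ ρ*(1−ρ₁)/(ρ₁(1−ρ*)) = 0.95·0.16 / (0.84·0.05) = 3.619.
Smallest integer k = 4.

4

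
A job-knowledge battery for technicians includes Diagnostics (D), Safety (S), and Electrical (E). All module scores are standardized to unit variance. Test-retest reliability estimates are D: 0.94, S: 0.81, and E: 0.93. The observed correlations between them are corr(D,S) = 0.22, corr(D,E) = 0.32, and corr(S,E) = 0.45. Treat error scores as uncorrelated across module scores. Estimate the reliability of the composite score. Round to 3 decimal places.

Var(D+S+E) = 3 + 2·[0.22 + 0.32 + 0.45] = 3 + 1.98 = 4.98.
Under uncorrelated errors the observed covariances equal the true-score covariances, so only the own-variance terms attenuate.
True-score variance = [0.94 + 0.81 + 0.93] + 1.98 = 2.68 + 1.98 = 4.66.
Reliability = 4.66 / 4.98 = 0.936.

0.936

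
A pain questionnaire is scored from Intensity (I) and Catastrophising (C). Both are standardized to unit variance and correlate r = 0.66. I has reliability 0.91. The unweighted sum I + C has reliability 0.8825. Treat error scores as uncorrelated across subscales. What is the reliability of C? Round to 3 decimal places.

Var(I+C) = 2 + 2·0.66 = 3.320.
True-score variance = ρ_I + ρ_C + 2·0.66, so 0.8825 = (0.91 + ρ_C + 1.32) / 3.320.
ρ_C = 0.8825·3.320 − 0.91 − 1.32 = 0.700.

0.700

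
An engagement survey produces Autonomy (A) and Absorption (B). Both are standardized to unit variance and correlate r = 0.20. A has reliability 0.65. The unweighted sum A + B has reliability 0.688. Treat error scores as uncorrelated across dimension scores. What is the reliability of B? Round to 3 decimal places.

0.601

Var(A+B) = 2 + 2·0.20 = 2.400.
True-score variance = ρ_A + ρ_B + 2·0.20, so 0.688 = (0.65 + ρ_B + 0.40) / 2.400.
ρ_B = 0.688·2.400 − 0.65 − 0.40 = 0.601.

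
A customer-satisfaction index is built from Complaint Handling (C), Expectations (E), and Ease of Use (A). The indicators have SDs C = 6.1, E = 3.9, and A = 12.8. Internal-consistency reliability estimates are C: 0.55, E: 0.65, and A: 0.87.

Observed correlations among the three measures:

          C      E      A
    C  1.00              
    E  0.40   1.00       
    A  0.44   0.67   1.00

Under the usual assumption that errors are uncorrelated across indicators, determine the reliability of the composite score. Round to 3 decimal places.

Var(C+E+A) = 6.1² + 3.9² + 12.8² + 2·[6.1·3.9·0.40 + 6.1·12.8·0.44 + 3.9·12.8·0.67] = 216.26 + 154.635 = 370.895.
With uncorrelated errors the cross-covariances are all true-score covariance, so they carry over unchanged; only the diagonal terms shrink to ρᵢσᵢ².
True-score variance = [6.1²·0.55 + 3.9²·0.65 + 12.8²·0.87] + 154.635 = 172.893 + 154.635 = 327.528.
Reliability = 327.528 / 370.895 = 0.883.

0.883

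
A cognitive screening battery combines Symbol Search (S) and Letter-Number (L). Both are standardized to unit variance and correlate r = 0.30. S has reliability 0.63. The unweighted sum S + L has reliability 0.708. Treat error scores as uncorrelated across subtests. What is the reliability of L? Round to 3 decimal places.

Var(S+L) = 2 + 2·0.30 = 2.600.
True-score variance = ρ_S + ρ_L + 2·0.30, so 0.708 = (0.63 + ρ_L + 0.60) / 2.600.
ρ_L = 0.708·2.600 − 0.63 − 0.60 = 0.611.

0.611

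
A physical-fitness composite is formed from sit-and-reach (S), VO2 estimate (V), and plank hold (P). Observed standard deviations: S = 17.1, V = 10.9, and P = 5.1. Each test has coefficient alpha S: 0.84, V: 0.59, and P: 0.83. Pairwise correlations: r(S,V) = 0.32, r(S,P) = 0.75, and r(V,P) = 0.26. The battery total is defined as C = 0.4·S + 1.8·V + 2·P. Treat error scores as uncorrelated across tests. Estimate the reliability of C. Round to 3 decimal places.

Var(C) = 0.4²·17.1² + 1.8²·10.9² + 2²·5.1² + 2·[0.72·17.1·10.9·0.32 + 0.8·17.1·5.1·0.75 + 3.6·10.9·5.1·0.26] = 535.77 + 294.605 = 830.375.
With uncorrelated errors the cross-covariances are all true-score covariance, so they carry over unchanged; only the diagonal terms shrink to ρᵢσᵢ².
True-score variance = [0.4²·17.1²·0.84 + 1.8²·10.9²·0.59 + 2²·5.1²·0.83] + 294.605 = 352.77 + 294.605 = 647.375.
Reliability = 647.375 / 830.375 = 0.780.

0.780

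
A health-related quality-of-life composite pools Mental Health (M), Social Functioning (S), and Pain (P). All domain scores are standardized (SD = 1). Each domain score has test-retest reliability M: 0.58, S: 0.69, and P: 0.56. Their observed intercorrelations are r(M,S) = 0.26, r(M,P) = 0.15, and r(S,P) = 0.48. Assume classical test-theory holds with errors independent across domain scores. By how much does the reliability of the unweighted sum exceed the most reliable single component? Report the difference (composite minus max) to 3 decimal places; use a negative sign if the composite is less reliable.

Var(sum) = 3 + 1.78 = 4.78; true-score variance = 1.83 + 1.78 = 3.61; composite reliability = 0.7552.
Max component reliability = 0.6900.
Difference = 0.7552 − 0.6900 = 0.065.

0.065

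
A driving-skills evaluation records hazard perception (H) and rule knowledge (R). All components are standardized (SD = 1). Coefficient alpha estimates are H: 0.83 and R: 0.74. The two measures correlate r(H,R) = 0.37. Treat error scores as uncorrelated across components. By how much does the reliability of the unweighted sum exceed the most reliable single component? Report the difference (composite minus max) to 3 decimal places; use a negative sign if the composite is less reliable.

Var(sum) = 2 + 0.74 = 2.74; true-score variance = 1.57 + 0.74 = 2.31; composite reliability = 0.8431.
Max component reliability = 0.8300.
Difference = 0.8431 − 0.8300 = 0.013.

0.013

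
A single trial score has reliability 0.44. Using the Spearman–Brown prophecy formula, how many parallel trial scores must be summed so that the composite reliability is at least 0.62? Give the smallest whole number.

3

k ≥ ρ*(1−ρ₁)/(ρ₁(1−ρ*)) = 0.62·0.56 / (0.44·0.38) = 2.077.
Smallest integer k = 3.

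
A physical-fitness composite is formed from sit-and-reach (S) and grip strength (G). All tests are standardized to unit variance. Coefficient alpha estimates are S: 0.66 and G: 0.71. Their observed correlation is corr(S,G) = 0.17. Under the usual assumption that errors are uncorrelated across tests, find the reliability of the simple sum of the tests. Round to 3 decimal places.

Var(S+G) = 2 + 2·[0.17] = 2 + 0.34 = 2.34.
With uncorrelated errors the cross-covariances are all true-score covariance, so they carry over unchanged; only the diagonal terms shrink to ρᵢσᵢ².
True-score variance = [0.66 + 0.71] + 0.34 = 1.37 + 0.34 = 1.71.
Reliability = 1.71 / 2.34 = 0.731.

0.731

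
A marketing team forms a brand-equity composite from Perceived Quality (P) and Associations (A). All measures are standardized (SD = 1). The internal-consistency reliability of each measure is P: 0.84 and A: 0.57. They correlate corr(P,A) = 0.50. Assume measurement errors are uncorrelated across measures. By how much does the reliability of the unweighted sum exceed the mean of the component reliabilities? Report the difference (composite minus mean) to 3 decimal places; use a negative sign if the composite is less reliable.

0.098

Var(sum) = 2 + 1 = 3; true-score variance = 1.41 + 1 = 2.41; composite reliability = 0.8033.
Mean component reliability = 0.7050.
Difference = 0.8033 − 0.7050 = 0.098.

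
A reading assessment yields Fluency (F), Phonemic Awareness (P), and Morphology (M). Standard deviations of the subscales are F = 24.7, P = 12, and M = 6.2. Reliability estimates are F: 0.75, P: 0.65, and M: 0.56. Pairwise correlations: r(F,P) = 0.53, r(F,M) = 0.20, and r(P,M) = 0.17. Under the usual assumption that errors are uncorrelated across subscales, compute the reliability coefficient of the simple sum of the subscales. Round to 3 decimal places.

0.816

Var(F+P+M) = 24.7² + 12² + 6.2² + 2·[24.7·12·0.53 + 24.7·6.2·0.20 + 12·6.2·0.17] = 792.53 + 400.736 = 1193.27.
Under uncorrelated errors the observed covariances equal the true-score covariances, so only the own-variance terms attenuate.
True-score variance = [24.7²·0.75 + 12²·0.65 + 6.2²·0.56] + 400.736 = 572.694 + 400.736 = 973.43.
Reliability = 973.43 / 1193.27 = 0.816.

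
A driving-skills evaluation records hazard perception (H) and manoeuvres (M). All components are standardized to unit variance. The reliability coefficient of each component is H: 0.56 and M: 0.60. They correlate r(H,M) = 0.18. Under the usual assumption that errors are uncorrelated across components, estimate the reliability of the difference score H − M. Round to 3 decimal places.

Var(H−M) = 1 + 1 − 2·0.18 = 2 − 0.36 = 1.64.
Under uncorrelated errors the observed covariances equal the true-score covariances, so only the own-variance terms attenuate.
True-score variance = [0.56 + 0.60] − 0.36 = 1.16 − 0.36 = 0.8.
Reliability = 0.8 / 1.64 = 0.488.

0.488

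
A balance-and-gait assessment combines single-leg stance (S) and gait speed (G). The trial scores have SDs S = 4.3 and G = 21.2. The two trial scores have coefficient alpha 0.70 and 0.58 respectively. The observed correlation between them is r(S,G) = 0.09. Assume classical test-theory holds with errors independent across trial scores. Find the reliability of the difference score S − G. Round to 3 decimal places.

0.570

Var(S−G) = 4.3² + 21.2² − 2·4.3·21.2·0.09 = 467.93 − 16.4088 = 451.521.
Because errors are independent across components, Cov(Tᵢ,Tⱼ) = Cov(Xᵢ,Xⱼ); the off-diagonal part of the true-score variance is the same as above.
True-score variance = [4.3²·0.70 + 21.2²·0.58] − 16.4088 = 273.618 − 16.4088 = 257.209.
Reliability = 257.209 / 451.521 = 0.570.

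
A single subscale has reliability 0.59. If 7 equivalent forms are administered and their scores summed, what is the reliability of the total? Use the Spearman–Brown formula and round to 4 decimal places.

0.9097

ρ_k = kρ / (1 + (k−1)ρ) = 7·0.59 / (1 + 6·0.59) = 4.130 / 4.540 = 0.9097.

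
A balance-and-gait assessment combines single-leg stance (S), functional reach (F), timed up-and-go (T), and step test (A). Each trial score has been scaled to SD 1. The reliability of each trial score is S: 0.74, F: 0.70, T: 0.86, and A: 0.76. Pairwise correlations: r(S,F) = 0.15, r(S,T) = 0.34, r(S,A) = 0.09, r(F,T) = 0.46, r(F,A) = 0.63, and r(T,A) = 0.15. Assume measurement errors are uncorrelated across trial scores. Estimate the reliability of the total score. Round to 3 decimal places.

Var(S+F+T+A) = 4 + 2·[0.15 + 0.34 + 0.09 + 0.46 + 0.63 + 0.15] = 4 + 3.64 = 7.64.
Under uncorrelated errors the observed covariances equal the true-score covariances, so only the own-variance terms attenuate.
True-score variance = [0.74 + 0.70 + 0.86 + 0.76] + 3.64 = 3.06 + 3.64 = 6.7.
Reliability = 6.7 / 7.64 = 0.877.

0.877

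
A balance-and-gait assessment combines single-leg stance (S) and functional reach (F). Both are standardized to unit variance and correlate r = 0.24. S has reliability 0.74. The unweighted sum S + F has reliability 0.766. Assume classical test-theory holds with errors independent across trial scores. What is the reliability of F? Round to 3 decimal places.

0.680

Var(S+F) = 2 + 2·0.24 = 2.480.
True-score variance = ρ_S + ρ_F + 2·0.24, so 0.766 = (0.74 + ρ_F + 0.48) / 2.480.
ρ_F = 0.766·2.480 − 0.74 − 0.48 = 0.680.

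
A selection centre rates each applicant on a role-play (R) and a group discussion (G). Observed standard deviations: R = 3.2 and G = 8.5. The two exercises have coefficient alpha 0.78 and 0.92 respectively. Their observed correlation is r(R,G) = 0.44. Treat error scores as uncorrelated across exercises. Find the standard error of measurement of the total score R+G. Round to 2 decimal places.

Var(total) = 82.49 + 23.936 = 106.426.
True-score variance = 74.4572 + 23.936 = 98.3932, so reliability = 0.9245.
Error variance = 106.426 − 98.3932 = 8.0328; SEM = √8.0328 = 2.83.

2.83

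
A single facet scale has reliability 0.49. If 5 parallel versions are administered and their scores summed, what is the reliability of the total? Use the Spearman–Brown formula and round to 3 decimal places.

0.828

ρ_k = kρ / (1 + (k−1)ρ) = 5·0.49 / (1 + 4·0.49) = 2.450 / 2.960 = 0.828.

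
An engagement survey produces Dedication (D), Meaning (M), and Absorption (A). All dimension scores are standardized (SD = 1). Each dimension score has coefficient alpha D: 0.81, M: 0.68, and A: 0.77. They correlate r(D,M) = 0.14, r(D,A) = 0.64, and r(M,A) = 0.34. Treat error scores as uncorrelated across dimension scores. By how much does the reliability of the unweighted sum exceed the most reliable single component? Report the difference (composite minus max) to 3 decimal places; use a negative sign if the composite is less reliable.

Var(sum) = 3 + 2.24 = 5.24; true-score variance = 2.26 + 2.24 = 4.5; composite reliability = 0.8588.
Max component reliability = 0.8100.
Difference = 0.8588 − 0.8100 = 0.049.

0.049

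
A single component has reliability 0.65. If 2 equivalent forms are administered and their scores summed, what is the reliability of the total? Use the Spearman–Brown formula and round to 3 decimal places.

ρ_k = kρ / (1 + (k−1)ρ) = 2·0.65 / (1 + 1·0.65) = 1.300 / 1.650 = 0.788.

0.788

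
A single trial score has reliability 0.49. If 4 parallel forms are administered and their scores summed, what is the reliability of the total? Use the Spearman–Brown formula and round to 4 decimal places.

0.7935

ρ_k = kρ / (1 + (k−1)ρ) = 4·0.49 / (1 + 3·0.49) = 1.960 / 2.470 = 0.7935.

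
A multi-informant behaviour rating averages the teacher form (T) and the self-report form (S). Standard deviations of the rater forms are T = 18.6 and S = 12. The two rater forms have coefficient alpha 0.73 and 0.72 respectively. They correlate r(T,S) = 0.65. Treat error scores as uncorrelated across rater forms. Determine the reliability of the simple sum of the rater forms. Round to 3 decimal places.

0.829

Var(T+S) = 18.6² + 12² + 2·[18.6·12·0.65] = 489.96 + 290.16 = 780.12.
Under uncorrelated errors the observed covariances equal the true-score covariances, so only the own-variance terms attenuate.
True-score variance = [18.6²·0.73 + 12²·0.72] + 290.16 = 356.231 + 290.16 = 646.391.
Reliability = 646.391 / 780.12 = 0.829.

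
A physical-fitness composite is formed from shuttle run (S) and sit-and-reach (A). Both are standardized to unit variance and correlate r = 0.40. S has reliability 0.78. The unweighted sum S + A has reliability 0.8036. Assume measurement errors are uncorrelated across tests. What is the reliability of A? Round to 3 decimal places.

0.670

Var(S+A) = 2 + 2·0.40 = 2.800.
True-score variance = ρ_S + ρ_A + 2·0.40, so 0.8036 = (0.78 + ρ_A + 0.80) / 2.800.
ρ_A = 0.8036·2.800 − 0.78 − 0.80 = 0.670.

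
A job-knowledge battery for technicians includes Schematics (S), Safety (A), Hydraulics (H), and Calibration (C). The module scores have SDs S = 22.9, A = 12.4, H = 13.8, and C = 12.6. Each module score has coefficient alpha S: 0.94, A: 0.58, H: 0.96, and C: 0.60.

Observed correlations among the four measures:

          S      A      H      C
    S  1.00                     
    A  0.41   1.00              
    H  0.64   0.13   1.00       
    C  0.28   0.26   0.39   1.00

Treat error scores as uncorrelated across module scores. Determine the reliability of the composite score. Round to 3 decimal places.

Var(S+A+H+C) = 22.9² + 12.4² + 13.8² + 12.6² + 2·[22.9·12.4·0.41 + 22.9·13.8·0.64 + 22.9·12.6·0.28 + 12.4·13.8·0.13 + 12.4·12.6·0.26 + 13.8·12.6·0.39] = 1027.37 + 1060.3 = 2087.67.
Under uncorrelated errors the observed covariances equal the true-score covariances, so only the own-variance terms attenuate.
True-score variance = [22.9²·0.94 + 12.4²·0.58 + 13.8²·0.96 + 12.6²·0.60] + 1060.3 = 860.205 + 1060.3 = 1920.5.
Reliability = 1920.5 / 2087.67 = 0.920.

0.920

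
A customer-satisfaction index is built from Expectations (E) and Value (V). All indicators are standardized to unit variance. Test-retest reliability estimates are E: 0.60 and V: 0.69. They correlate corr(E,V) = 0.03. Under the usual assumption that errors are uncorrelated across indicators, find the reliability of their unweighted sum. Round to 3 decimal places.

Var(E+V) = 2 + 2·[0.03] = 2 + 0.06 = 2.06.
With uncorrelated errors the cross-covariances are all true-score covariance, so they carry over unchanged; only the diagonal terms shrink to ρᵢσᵢ².
True-score variance = [0.60 + 0.69] + 0.06 = 1.29 + 0.06 = 1.35.
Reliability = 1.35 / 2.06 = 0.655.

0.655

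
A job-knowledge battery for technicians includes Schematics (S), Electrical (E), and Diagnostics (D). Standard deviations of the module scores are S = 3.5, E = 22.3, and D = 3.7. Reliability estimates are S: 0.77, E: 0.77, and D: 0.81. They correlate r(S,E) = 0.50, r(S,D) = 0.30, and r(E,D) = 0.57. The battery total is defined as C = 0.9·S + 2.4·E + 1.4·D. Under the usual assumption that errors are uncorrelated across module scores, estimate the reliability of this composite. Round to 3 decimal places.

Var(C) = 0.9²·3.5² + 2.4²·22.3² + 1.4²·3.7² + 2·[2.16·3.5·22.3·0.50 + 1.26·3.5·3.7·0.30 + 3.36·22.3·3.7·0.57] = 2901.15 + 494.425 = 3395.57.
Under uncorrelated errors the observed covariances equal the true-score covariances, so only the own-variance terms attenuate.
True-score variance = [0.9²·3.5²·0.77 + 2.4²·22.3²·0.77 + 1.4²·3.7²·0.81] + 494.425 = 2234.96 + 494.425 = 2729.38.
Reliability = 2729.38 / 3395.57 = 0.804.

0.804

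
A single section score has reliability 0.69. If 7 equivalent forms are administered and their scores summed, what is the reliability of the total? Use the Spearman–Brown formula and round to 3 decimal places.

ρ_k = kρ / (1 + (k−1)ρ) = 7·0.69 / (1 + 6·0.69) = 4.830 / 5.140 = 0.940.

0.940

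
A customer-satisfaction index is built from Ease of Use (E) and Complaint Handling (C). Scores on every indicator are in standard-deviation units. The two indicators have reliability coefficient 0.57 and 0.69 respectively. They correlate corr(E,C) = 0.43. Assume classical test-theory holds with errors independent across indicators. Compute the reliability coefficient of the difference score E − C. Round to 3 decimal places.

0.351

Var(E−C) = 1 + 1 − 2·0.43 = 2 − 0.86 = 1.14.
With uncorrelated errors the cross-covariances are all true-score covariance, so they carry over unchanged; only the diagonal terms shrink to ρᵢσᵢ².
True-score variance = [0.57 + 0.69] − 0.86 = 1.26 − 0.86 = 0.4.
Reliability = 0.4 / 1.14 = 0.351.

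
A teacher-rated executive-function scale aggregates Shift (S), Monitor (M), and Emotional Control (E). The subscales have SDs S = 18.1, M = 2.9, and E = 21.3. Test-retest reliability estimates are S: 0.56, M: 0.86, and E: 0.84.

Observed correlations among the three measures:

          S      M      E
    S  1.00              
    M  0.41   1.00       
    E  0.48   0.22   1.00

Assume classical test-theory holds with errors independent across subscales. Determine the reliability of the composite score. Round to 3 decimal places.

0.823

Var(S+M+E) = 18.1² + 2.9² + 21.3² + 2·[18.1·2.9·0.41 + 18.1·21.3·0.48 + 2.9·21.3·0.22] = 789.71 + 440.329 = 1230.04.
Under uncorrelated errors the observed covariances equal the true-score covariances, so only the own-variance terms attenuate.
True-score variance = [18.1²·0.56 + 2.9²·0.86 + 21.3²·0.84] + 440.329 = 571.794 + 440.329 = 1012.12.
Reliability = 1012.12 / 1230.04 = 0.823.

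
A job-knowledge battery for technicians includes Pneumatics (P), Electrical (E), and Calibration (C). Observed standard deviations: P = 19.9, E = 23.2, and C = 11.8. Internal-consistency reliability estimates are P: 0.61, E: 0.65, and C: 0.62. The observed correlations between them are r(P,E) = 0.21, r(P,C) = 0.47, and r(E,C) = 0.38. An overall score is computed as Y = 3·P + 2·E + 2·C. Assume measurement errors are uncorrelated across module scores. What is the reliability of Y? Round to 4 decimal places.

Var(Y) = 3²·19.9² + 2²·23.2² + 2²·11.8² + 2·[6·19.9·23.2·0.21 + 6·19.9·11.8·0.47 + 4·23.2·11.8·0.38] = 6274.01 + 3320.05 = 9594.06.
With uncorrelated errors the cross-covariances are all true-score covariance, so they carry over unchanged; only the diagonal terms shrink to ρᵢσᵢ².
True-score variance = [3²·19.9²·0.61 + 2²·23.2²·0.65 + 2²·11.8²·0.62] + 3320.05 = 3918.83 + 3320.05 = 7238.88.
Reliability = 7238.88 / 9594.06 = 0.7545.

0.7545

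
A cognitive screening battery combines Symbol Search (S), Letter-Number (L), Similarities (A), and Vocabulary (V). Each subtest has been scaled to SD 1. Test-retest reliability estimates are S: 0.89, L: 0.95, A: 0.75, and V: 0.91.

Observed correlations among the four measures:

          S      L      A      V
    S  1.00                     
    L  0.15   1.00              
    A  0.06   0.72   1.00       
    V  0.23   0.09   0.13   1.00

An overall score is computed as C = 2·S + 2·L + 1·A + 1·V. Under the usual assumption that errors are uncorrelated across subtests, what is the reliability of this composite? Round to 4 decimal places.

0.9382

Var(C) = 2² + 2² + 1 + 1 + 2·[4·0.15 + 2·0.06 + 2·0.23 + 2·0.72 + 2·0.09 + 0.13] = 10 + 5.86 = 15.86.
Because errors are independent across components, Cov(Tᵢ,Tⱼ) = Cov(Xᵢ,Xⱼ); the off-diagonal part of the true-score variance is the same as above.
True-score variance = [2²·0.89 + 2²·0.95 + 0.75 + 0.91] + 5.86 = 9.02 + 5.86 = 14.88.
Reliability = 14.88 / 15.86 = 0.9382.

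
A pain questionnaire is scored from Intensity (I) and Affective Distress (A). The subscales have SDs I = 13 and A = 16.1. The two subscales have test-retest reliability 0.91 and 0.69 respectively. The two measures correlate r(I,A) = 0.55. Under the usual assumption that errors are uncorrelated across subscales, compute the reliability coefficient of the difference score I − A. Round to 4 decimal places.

0.5173

Var(I−A) = 13² + 16.1² − 2·13·16.1·0.55 = 428.21 − 230.23 = 197.98.
With uncorrelated errors the cross-covariances are all true-score covariance, so they carry over unchanged; only the diagonal terms shrink to ρᵢσᵢ².
True-score variance = [13²·0.91 + 16.1²·0.69] − 230.23 = 332.645 − 230.23 = 102.415.
Reliability = 102.415 / 197.98 = 0.5173.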